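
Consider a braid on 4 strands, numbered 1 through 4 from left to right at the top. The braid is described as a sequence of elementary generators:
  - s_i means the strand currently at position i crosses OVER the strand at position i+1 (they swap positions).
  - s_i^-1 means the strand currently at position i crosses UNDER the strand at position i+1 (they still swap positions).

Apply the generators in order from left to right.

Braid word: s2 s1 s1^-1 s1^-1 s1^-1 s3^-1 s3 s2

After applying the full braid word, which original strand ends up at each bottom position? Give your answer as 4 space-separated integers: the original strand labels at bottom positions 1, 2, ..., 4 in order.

Answer: 1 2 3 4

Derivation:
Gen 1 (s2): strand 2 crosses over strand 3. Perm now: [1 3 2 4]
Gen 2 (s1): strand 1 crosses over strand 3. Perm now: [3 1 2 4]
Gen 3 (s1^-1): strand 3 crosses under strand 1. Perm now: [1 3 2 4]
Gen 4 (s1^-1): strand 1 crosses under strand 3. Perm now: [3 1 2 4]
Gen 5 (s1^-1): strand 3 crosses under strand 1. Perm now: [1 3 2 4]
Gen 6 (s3^-1): strand 2 crosses under strand 4. Perm now: [1 3 4 2]
Gen 7 (s3): strand 4 crosses over strand 2. Perm now: [1 3 2 4]
Gen 8 (s2): strand 3 crosses over strand 2. Perm now: [1 2 3 4]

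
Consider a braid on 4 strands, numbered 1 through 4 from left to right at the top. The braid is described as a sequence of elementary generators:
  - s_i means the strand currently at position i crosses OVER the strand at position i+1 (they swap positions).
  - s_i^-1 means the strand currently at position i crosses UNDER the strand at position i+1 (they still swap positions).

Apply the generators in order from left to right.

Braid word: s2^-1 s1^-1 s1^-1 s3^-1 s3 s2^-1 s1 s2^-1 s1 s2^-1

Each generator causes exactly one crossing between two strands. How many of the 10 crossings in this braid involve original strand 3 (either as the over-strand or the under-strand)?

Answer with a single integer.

Answer: 6

Derivation:
Gen 1: crossing 2x3. Involves strand 3? yes. Count so far: 1
Gen 2: crossing 1x3. Involves strand 3? yes. Count so far: 2
Gen 3: crossing 3x1. Involves strand 3? yes. Count so far: 3
Gen 4: crossing 2x4. Involves strand 3? no. Count so far: 3
Gen 5: crossing 4x2. Involves strand 3? no. Count so far: 3
Gen 6: crossing 3x2. Involves strand 3? yes. Count so far: 4
Gen 7: crossing 1x2. Involves strand 3? no. Count so far: 4
Gen 8: crossing 1x3. Involves strand 3? yes. Count so far: 5
Gen 9: crossing 2x3. Involves strand 3? yes. Count so far: 6
Gen 10: crossing 2x1. Involves strand 3? no. Count so far: 6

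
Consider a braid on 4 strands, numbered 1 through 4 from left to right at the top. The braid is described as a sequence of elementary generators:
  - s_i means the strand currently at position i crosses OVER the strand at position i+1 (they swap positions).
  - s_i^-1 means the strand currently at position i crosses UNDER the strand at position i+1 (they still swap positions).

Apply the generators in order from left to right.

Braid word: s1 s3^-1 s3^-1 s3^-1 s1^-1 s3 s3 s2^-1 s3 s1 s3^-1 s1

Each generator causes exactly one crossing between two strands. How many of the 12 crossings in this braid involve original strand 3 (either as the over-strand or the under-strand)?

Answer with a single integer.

Gen 1: crossing 1x2. Involves strand 3? no. Count so far: 0
Gen 2: crossing 3x4. Involves strand 3? yes. Count so far: 1
Gen 3: crossing 4x3. Involves strand 3? yes. Count so far: 2
Gen 4: crossing 3x4. Involves strand 3? yes. Count so far: 3
Gen 5: crossing 2x1. Involves strand 3? no. Count so far: 3
Gen 6: crossing 4x3. Involves strand 3? yes. Count so far: 4
Gen 7: crossing 3x4. Involves strand 3? yes. Count so far: 5
Gen 8: crossing 2x4. Involves strand 3? no. Count so far: 5
Gen 9: crossing 2x3. Involves strand 3? yes. Count so far: 6
Gen 10: crossing 1x4. Involves strand 3? no. Count so far: 6
Gen 11: crossing 3x2. Involves strand 3? yes. Count so far: 7
Gen 12: crossing 4x1. Involves strand 3? no. Count so far: 7

Answer: 7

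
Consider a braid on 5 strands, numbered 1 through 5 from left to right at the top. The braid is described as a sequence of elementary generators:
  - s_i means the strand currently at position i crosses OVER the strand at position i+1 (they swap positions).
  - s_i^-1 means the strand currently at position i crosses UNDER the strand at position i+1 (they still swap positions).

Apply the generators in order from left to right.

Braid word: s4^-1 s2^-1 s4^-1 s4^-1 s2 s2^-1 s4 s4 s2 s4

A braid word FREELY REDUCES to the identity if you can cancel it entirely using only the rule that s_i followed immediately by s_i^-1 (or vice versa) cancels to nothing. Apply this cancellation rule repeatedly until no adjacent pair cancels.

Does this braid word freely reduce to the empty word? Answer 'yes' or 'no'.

Answer: yes

Derivation:
Gen 1 (s4^-1): push. Stack: [s4^-1]
Gen 2 (s2^-1): push. Stack: [s4^-1 s2^-1]
Gen 3 (s4^-1): push. Stack: [s4^-1 s2^-1 s4^-1]
Gen 4 (s4^-1): push. Stack: [s4^-1 s2^-1 s4^-1 s4^-1]
Gen 5 (s2): push. Stack: [s4^-1 s2^-1 s4^-1 s4^-1 s2]
Gen 6 (s2^-1): cancels prior s2. Stack: [s4^-1 s2^-1 s4^-1 s4^-1]
Gen 7 (s4): cancels prior s4^-1. Stack: [s4^-1 s2^-1 s4^-1]
Gen 8 (s4): cancels prior s4^-1. Stack: [s4^-1 s2^-1]
Gen 9 (s2): cancels prior s2^-1. Stack: [s4^-1]
Gen 10 (s4): cancels prior s4^-1. Stack: []
Reduced word: (empty)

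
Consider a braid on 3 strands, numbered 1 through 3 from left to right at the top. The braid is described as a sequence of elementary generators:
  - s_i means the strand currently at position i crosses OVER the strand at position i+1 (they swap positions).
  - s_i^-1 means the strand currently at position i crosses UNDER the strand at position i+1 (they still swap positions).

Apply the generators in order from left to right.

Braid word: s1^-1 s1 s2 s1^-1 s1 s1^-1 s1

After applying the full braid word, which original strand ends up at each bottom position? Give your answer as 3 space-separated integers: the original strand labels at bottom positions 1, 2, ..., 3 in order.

Answer: 1 3 2

Derivation:
Gen 1 (s1^-1): strand 1 crosses under strand 2. Perm now: [2 1 3]
Gen 2 (s1): strand 2 crosses over strand 1. Perm now: [1 2 3]
Gen 3 (s2): strand 2 crosses over strand 3. Perm now: [1 3 2]
Gen 4 (s1^-1): strand 1 crosses under strand 3. Perm now: [3 1 2]
Gen 5 (s1): strand 3 crosses over strand 1. Perm now: [1 3 2]
Gen 6 (s1^-1): strand 1 crosses under strand 3. Perm now: [3 1 2]
Gen 7 (s1): strand 3 crosses over strand 1. Perm now: [1 3 2]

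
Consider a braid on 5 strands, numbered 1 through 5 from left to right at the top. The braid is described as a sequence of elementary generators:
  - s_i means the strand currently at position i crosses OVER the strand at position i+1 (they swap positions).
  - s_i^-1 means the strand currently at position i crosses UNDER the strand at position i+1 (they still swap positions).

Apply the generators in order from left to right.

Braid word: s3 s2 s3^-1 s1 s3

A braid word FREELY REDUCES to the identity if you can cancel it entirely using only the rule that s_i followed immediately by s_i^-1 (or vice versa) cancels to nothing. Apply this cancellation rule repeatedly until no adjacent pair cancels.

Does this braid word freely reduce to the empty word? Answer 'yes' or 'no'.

Gen 1 (s3): push. Stack: [s3]
Gen 2 (s2): push. Stack: [s3 s2]
Gen 3 (s3^-1): push. Stack: [s3 s2 s3^-1]
Gen 4 (s1): push. Stack: [s3 s2 s3^-1 s1]
Gen 5 (s3): push. Stack: [s3 s2 s3^-1 s1 s3]
Reduced word: s3 s2 s3^-1 s1 s3

Answer: no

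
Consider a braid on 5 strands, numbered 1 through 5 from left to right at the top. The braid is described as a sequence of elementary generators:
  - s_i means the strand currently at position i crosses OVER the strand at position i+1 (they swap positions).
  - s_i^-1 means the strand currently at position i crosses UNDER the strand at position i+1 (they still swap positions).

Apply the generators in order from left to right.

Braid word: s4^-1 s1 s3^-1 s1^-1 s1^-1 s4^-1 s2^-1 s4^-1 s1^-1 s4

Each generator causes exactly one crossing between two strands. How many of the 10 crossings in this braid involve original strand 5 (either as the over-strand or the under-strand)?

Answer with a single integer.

Gen 1: crossing 4x5. Involves strand 5? yes. Count so far: 1
Gen 2: crossing 1x2. Involves strand 5? no. Count so far: 1
Gen 3: crossing 3x5. Involves strand 5? yes. Count so far: 2
Gen 4: crossing 2x1. Involves strand 5? no. Count so far: 2
Gen 5: crossing 1x2. Involves strand 5? no. Count so far: 2
Gen 6: crossing 3x4. Involves strand 5? no. Count so far: 2
Gen 7: crossing 1x5. Involves strand 5? yes. Count so far: 3
Gen 8: crossing 4x3. Involves strand 5? no. Count so far: 3
Gen 9: crossing 2x5. Involves strand 5? yes. Count so far: 4
Gen 10: crossing 3x4. Involves strand 5? no. Count so far: 4

Answer: 4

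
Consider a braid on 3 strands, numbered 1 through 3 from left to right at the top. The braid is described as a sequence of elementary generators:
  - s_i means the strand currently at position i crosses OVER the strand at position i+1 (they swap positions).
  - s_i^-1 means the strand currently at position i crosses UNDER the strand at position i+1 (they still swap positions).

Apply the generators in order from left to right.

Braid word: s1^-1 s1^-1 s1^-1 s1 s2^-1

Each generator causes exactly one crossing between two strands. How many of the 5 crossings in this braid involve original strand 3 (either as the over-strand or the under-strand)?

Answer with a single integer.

Answer: 1

Derivation:
Gen 1: crossing 1x2. Involves strand 3? no. Count so far: 0
Gen 2: crossing 2x1. Involves strand 3? no. Count so far: 0
Gen 3: crossing 1x2. Involves strand 3? no. Count so far: 0
Gen 4: crossing 2x1. Involves strand 3? no. Count so far: 0
Gen 5: crossing 2x3. Involves strand 3? yes. Count so far: 1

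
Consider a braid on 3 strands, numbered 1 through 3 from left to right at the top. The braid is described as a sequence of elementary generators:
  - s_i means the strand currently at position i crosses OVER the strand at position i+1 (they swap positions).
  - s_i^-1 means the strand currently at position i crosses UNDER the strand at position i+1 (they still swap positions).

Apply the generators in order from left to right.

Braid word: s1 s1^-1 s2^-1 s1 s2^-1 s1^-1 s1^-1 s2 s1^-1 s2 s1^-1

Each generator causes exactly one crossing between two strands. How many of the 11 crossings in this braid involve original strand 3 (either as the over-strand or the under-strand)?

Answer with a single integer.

Gen 1: crossing 1x2. Involves strand 3? no. Count so far: 0
Gen 2: crossing 2x1. Involves strand 3? no. Count so far: 0
Gen 3: crossing 2x3. Involves strand 3? yes. Count so far: 1
Gen 4: crossing 1x3. Involves strand 3? yes. Count so far: 2
Gen 5: crossing 1x2. Involves strand 3? no. Count so far: 2
Gen 6: crossing 3x2. Involves strand 3? yes. Count so far: 3
Gen 7: crossing 2x3. Involves strand 3? yes. Count so far: 4
Gen 8: crossing 2x1. Involves strand 3? no. Count so far: 4
Gen 9: crossing 3x1. Involves strand 3? yes. Count so far: 5
Gen 10: crossing 3x2. Involves strand 3? yes. Count so far: 6
Gen 11: crossing 1x2. Involves strand 3? no. Count so far: 6

Answer: 6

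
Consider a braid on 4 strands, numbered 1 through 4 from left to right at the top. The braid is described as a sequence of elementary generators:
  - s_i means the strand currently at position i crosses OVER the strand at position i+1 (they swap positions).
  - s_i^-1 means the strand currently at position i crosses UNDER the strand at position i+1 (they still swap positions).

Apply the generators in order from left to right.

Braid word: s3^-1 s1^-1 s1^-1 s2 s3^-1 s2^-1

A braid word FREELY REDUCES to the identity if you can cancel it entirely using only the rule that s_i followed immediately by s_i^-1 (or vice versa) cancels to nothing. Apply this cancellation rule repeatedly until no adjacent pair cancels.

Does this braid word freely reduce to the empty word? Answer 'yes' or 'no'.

Answer: no

Derivation:
Gen 1 (s3^-1): push. Stack: [s3^-1]
Gen 2 (s1^-1): push. Stack: [s3^-1 s1^-1]
Gen 3 (s1^-1): push. Stack: [s3^-1 s1^-1 s1^-1]
Gen 4 (s2): push. Stack: [s3^-1 s1^-1 s1^-1 s2]
Gen 5 (s3^-1): push. Stack: [s3^-1 s1^-1 s1^-1 s2 s3^-1]
Gen 6 (s2^-1): push. Stack: [s3^-1 s1^-1 s1^-1 s2 s3^-1 s2^-1]
Reduced word: s3^-1 s1^-1 s1^-1 s2 s3^-1 s2^-1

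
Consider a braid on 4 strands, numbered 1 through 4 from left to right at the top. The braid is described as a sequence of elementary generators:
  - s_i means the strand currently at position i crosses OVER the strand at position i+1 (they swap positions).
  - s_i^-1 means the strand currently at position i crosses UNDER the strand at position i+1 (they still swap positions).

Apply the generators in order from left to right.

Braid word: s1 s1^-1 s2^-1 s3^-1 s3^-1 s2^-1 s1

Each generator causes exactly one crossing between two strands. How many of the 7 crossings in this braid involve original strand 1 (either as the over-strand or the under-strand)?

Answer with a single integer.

Gen 1: crossing 1x2. Involves strand 1? yes. Count so far: 1
Gen 2: crossing 2x1. Involves strand 1? yes. Count so far: 2
Gen 3: crossing 2x3. Involves strand 1? no. Count so far: 2
Gen 4: crossing 2x4. Involves strand 1? no. Count so far: 2
Gen 5: crossing 4x2. Involves strand 1? no. Count so far: 2
Gen 6: crossing 3x2. Involves strand 1? no. Count so far: 2
Gen 7: crossing 1x2. Involves strand 1? yes. Count so far: 3

Answer: 3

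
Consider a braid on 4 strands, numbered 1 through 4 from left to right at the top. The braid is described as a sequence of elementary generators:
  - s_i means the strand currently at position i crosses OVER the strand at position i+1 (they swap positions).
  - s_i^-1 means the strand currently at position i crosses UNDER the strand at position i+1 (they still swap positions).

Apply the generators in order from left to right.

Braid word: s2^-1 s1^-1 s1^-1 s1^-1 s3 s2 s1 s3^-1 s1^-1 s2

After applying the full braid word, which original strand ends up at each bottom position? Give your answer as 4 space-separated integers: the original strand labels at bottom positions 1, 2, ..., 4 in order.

Answer: 3 2 4 1

Derivation:
Gen 1 (s2^-1): strand 2 crosses under strand 3. Perm now: [1 3 2 4]
Gen 2 (s1^-1): strand 1 crosses under strand 3. Perm now: [3 1 2 4]
Gen 3 (s1^-1): strand 3 crosses under strand 1. Perm now: [1 3 2 4]
Gen 4 (s1^-1): strand 1 crosses under strand 3. Perm now: [3 1 2 4]
Gen 5 (s3): strand 2 crosses over strand 4. Perm now: [3 1 4 2]
Gen 6 (s2): strand 1 crosses over strand 4. Perm now: [3 4 1 2]
Gen 7 (s1): strand 3 crosses over strand 4. Perm now: [4 3 1 2]
Gen 8 (s3^-1): strand 1 crosses under strand 2. Perm now: [4 3 2 1]
Gen 9 (s1^-1): strand 4 crosses under strand 3. Perm now: [3 4 2 1]
Gen 10 (s2): strand 4 crosses over strand 2. Perm now: [3 2 4 1]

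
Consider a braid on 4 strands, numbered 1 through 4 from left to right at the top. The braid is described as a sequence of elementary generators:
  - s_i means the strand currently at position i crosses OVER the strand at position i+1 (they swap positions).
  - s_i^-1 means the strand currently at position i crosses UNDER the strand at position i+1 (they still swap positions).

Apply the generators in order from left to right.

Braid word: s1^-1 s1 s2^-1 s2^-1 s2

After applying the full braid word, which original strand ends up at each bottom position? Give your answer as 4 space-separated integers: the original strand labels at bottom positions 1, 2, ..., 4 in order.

Gen 1 (s1^-1): strand 1 crosses under strand 2. Perm now: [2 1 3 4]
Gen 2 (s1): strand 2 crosses over strand 1. Perm now: [1 2 3 4]
Gen 3 (s2^-1): strand 2 crosses under strand 3. Perm now: [1 3 2 4]
Gen 4 (s2^-1): strand 3 crosses under strand 2. Perm now: [1 2 3 4]
Gen 5 (s2): strand 2 crosses over strand 3. Perm now: [1 3 2 4]

Answer: 1 3 2 4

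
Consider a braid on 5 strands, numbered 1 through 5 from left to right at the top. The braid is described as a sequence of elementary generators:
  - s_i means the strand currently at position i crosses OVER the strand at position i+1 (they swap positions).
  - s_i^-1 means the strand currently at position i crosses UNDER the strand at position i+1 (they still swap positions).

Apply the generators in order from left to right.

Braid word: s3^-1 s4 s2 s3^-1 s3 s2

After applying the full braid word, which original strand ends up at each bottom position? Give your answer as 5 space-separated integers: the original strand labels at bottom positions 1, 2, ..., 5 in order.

Answer: 1 2 4 5 3

Derivation:
Gen 1 (s3^-1): strand 3 crosses under strand 4. Perm now: [1 2 4 3 5]
Gen 2 (s4): strand 3 crosses over strand 5. Perm now: [1 2 4 5 3]
Gen 3 (s2): strand 2 crosses over strand 4. Perm now: [1 4 2 5 3]
Gen 4 (s3^-1): strand 2 crosses under strand 5. Perm now: [1 4 5 2 3]
Gen 5 (s3): strand 5 crosses over strand 2. Perm now: [1 4 2 5 3]
Gen 6 (s2): strand 4 crosses over strand 2. Perm now: [1 2 4 5 3]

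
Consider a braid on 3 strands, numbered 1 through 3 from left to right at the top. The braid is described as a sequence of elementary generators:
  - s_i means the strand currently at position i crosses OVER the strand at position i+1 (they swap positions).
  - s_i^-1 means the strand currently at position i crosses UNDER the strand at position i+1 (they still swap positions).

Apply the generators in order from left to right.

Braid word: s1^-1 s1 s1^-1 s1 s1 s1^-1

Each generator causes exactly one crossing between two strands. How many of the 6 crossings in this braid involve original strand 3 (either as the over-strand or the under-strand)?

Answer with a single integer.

Gen 1: crossing 1x2. Involves strand 3? no. Count so far: 0
Gen 2: crossing 2x1. Involves strand 3? no. Count so far: 0
Gen 3: crossing 1x2. Involves strand 3? no. Count so far: 0
Gen 4: crossing 2x1. Involves strand 3? no. Count so far: 0
Gen 5: crossing 1x2. Involves strand 3? no. Count so far: 0
Gen 6: crossing 2x1. Involves strand 3? no. Count so far: 0

Answer: 0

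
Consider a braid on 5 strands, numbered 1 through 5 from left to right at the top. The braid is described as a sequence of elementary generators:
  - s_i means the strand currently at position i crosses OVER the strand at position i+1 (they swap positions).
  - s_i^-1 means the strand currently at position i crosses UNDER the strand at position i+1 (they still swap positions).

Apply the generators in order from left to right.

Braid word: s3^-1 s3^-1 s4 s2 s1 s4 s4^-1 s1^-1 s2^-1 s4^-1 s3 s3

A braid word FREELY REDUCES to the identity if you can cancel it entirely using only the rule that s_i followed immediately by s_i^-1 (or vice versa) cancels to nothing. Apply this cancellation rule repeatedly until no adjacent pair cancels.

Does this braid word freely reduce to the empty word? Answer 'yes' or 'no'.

Answer: yes

Derivation:
Gen 1 (s3^-1): push. Stack: [s3^-1]
Gen 2 (s3^-1): push. Stack: [s3^-1 s3^-1]
Gen 3 (s4): push. Stack: [s3^-1 s3^-1 s4]
Gen 4 (s2): push. Stack: [s3^-1 s3^-1 s4 s2]
Gen 5 (s1): push. Stack: [s3^-1 s3^-1 s4 s2 s1]
Gen 6 (s4): push. Stack: [s3^-1 s3^-1 s4 s2 s1 s4]
Gen 7 (s4^-1): cancels prior s4. Stack: [s3^-1 s3^-1 s4 s2 s1]
Gen 8 (s1^-1): cancels prior s1. Stack: [s3^-1 s3^-1 s4 s2]
Gen 9 (s2^-1): cancels prior s2. Stack: [s3^-1 s3^-1 s4]
Gen 10 (s4^-1): cancels prior s4. Stack: [s3^-1 s3^-1]
Gen 11 (s3): cancels prior s3^-1. Stack: [s3^-1]
Gen 12 (s3): cancels prior s3^-1. Stack: []
Reduced word: (empty)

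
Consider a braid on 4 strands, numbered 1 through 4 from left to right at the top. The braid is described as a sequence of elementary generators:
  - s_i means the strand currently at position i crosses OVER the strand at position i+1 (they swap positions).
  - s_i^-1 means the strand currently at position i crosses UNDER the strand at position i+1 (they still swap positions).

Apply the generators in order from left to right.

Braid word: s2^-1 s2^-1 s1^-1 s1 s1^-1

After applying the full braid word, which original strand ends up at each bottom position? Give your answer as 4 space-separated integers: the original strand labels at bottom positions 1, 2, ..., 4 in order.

Gen 1 (s2^-1): strand 2 crosses under strand 3. Perm now: [1 3 2 4]
Gen 2 (s2^-1): strand 3 crosses under strand 2. Perm now: [1 2 3 4]
Gen 3 (s1^-1): strand 1 crosses under strand 2. Perm now: [2 1 3 4]
Gen 4 (s1): strand 2 crosses over strand 1. Perm now: [1 2 3 4]
Gen 5 (s1^-1): strand 1 crosses under strand 2. Perm now: [2 1 3 4]

Answer: 2 1 3 4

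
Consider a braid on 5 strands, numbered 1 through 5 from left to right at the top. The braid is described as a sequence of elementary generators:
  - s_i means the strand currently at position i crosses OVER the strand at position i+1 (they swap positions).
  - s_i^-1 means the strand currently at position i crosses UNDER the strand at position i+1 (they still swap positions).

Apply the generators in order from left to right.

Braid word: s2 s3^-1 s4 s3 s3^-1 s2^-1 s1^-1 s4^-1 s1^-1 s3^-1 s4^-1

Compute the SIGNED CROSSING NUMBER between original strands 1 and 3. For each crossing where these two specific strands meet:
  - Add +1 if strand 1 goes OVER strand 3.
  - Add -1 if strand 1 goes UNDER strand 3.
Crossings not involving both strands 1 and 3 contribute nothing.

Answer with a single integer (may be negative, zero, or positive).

Gen 1: crossing 2x3. Both 1&3? no. Sum: 0
Gen 2: crossing 2x4. Both 1&3? no. Sum: 0
Gen 3: crossing 2x5. Both 1&3? no. Sum: 0
Gen 4: crossing 4x5. Both 1&3? no. Sum: 0
Gen 5: crossing 5x4. Both 1&3? no. Sum: 0
Gen 6: crossing 3x4. Both 1&3? no. Sum: 0
Gen 7: crossing 1x4. Both 1&3? no. Sum: 0
Gen 8: crossing 5x2. Both 1&3? no. Sum: 0
Gen 9: crossing 4x1. Both 1&3? no. Sum: 0
Gen 10: crossing 3x2. Both 1&3? no. Sum: 0
Gen 11: crossing 3x5. Both 1&3? no. Sum: 0

Answer: 0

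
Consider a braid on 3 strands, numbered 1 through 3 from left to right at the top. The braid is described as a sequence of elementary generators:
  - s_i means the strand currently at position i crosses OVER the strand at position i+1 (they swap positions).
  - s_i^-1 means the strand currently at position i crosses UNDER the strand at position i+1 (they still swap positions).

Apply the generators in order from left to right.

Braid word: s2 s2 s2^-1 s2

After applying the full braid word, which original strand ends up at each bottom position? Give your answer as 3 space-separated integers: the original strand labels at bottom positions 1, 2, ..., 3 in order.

Gen 1 (s2): strand 2 crosses over strand 3. Perm now: [1 3 2]
Gen 2 (s2): strand 3 crosses over strand 2. Perm now: [1 2 3]
Gen 3 (s2^-1): strand 2 crosses under strand 3. Perm now: [1 3 2]
Gen 4 (s2): strand 3 crosses over strand 2. Perm now: [1 2 3]

Answer: 1 2 3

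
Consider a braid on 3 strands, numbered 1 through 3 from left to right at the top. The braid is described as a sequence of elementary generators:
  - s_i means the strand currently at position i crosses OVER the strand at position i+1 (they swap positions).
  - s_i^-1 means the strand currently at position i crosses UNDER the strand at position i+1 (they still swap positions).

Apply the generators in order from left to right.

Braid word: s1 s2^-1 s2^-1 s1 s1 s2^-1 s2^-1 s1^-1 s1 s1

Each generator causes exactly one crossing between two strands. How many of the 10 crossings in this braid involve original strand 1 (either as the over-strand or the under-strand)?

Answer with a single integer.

Gen 1: crossing 1x2. Involves strand 1? yes. Count so far: 1
Gen 2: crossing 1x3. Involves strand 1? yes. Count so far: 2
Gen 3: crossing 3x1. Involves strand 1? yes. Count so far: 3
Gen 4: crossing 2x1. Involves strand 1? yes. Count so far: 4
Gen 5: crossing 1x2. Involves strand 1? yes. Count so far: 5
Gen 6: crossing 1x3. Involves strand 1? yes. Count so far: 6
Gen 7: crossing 3x1. Involves strand 1? yes. Count so far: 7
Gen 8: crossing 2x1. Involves strand 1? yes. Count so far: 8
Gen 9: crossing 1x2. Involves strand 1? yes. Count so far: 9
Gen 10: crossing 2x1. Involves strand 1? yes. Count so far: 10

Answer: 10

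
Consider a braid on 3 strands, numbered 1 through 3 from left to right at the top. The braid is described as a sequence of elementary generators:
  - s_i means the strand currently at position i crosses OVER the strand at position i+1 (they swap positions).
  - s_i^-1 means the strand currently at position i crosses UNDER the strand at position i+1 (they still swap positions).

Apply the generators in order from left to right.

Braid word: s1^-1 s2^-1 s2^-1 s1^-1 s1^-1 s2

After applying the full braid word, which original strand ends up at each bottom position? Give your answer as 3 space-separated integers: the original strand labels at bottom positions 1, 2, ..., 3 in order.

Answer: 2 3 1

Derivation:
Gen 1 (s1^-1): strand 1 crosses under strand 2. Perm now: [2 1 3]
Gen 2 (s2^-1): strand 1 crosses under strand 3. Perm now: [2 3 1]
Gen 3 (s2^-1): strand 3 crosses under strand 1. Perm now: [2 1 3]
Gen 4 (s1^-1): strand 2 crosses under strand 1. Perm now: [1 2 3]
Gen 5 (s1^-1): strand 1 crosses under strand 2. Perm now: [2 1 3]
Gen 6 (s2): strand 1 crosses over strand 3. Perm now: [2 3 1]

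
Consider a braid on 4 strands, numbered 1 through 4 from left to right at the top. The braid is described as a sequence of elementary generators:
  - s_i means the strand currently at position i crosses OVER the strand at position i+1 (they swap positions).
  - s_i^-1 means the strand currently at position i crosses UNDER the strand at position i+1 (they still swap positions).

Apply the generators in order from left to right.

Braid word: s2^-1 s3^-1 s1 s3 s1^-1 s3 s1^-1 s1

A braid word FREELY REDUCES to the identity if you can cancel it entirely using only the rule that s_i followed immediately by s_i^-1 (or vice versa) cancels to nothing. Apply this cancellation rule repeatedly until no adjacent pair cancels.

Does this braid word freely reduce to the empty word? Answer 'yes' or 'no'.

Gen 1 (s2^-1): push. Stack: [s2^-1]
Gen 2 (s3^-1): push. Stack: [s2^-1 s3^-1]
Gen 3 (s1): push. Stack: [s2^-1 s3^-1 s1]
Gen 4 (s3): push. Stack: [s2^-1 s3^-1 s1 s3]
Gen 5 (s1^-1): push. Stack: [s2^-1 s3^-1 s1 s3 s1^-1]
Gen 6 (s3): push. Stack: [s2^-1 s3^-1 s1 s3 s1^-1 s3]
Gen 7 (s1^-1): push. Stack: [s2^-1 s3^-1 s1 s3 s1^-1 s3 s1^-1]
Gen 8 (s1): cancels prior s1^-1. Stack: [s2^-1 s3^-1 s1 s3 s1^-1 s3]
Reduced word: s2^-1 s3^-1 s1 s3 s1^-1 s3

Answer: no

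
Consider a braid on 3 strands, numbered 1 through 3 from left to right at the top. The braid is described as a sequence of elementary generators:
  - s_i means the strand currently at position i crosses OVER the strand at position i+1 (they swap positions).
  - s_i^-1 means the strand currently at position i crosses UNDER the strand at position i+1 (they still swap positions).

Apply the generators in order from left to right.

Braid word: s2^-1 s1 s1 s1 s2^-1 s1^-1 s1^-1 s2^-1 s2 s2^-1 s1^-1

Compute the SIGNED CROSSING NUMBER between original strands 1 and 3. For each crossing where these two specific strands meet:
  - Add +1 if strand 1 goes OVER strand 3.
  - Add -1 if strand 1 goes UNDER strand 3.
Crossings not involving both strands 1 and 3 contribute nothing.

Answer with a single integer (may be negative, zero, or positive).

Gen 1: crossing 2x3. Both 1&3? no. Sum: 0
Gen 2: 1 over 3. Both 1&3? yes. Contrib: +1. Sum: 1
Gen 3: 3 over 1. Both 1&3? yes. Contrib: -1. Sum: 0
Gen 4: 1 over 3. Both 1&3? yes. Contrib: +1. Sum: 1
Gen 5: crossing 1x2. Both 1&3? no. Sum: 1
Gen 6: crossing 3x2. Both 1&3? no. Sum: 1
Gen 7: crossing 2x3. Both 1&3? no. Sum: 1
Gen 8: crossing 2x1. Both 1&3? no. Sum: 1
Gen 9: crossing 1x2. Both 1&3? no. Sum: 1
Gen 10: crossing 2x1. Both 1&3? no. Sum: 1
Gen 11: 3 under 1. Both 1&3? yes. Contrib: +1. Sum: 2

Answer: 2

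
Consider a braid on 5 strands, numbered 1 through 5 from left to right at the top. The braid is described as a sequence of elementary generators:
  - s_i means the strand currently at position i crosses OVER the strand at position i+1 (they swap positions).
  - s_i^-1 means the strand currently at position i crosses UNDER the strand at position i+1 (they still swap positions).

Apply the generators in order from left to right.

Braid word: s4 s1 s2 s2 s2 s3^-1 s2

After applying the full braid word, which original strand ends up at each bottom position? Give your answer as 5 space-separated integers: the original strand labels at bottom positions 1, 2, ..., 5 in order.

Answer: 2 5 3 1 4

Derivation:
Gen 1 (s4): strand 4 crosses over strand 5. Perm now: [1 2 3 5 4]
Gen 2 (s1): strand 1 crosses over strand 2. Perm now: [2 1 3 5 4]
Gen 3 (s2): strand 1 crosses over strand 3. Perm now: [2 3 1 5 4]
Gen 4 (s2): strand 3 crosses over strand 1. Perm now: [2 1 3 5 4]
Gen 5 (s2): strand 1 crosses over strand 3. Perm now: [2 3 1 5 4]
Gen 6 (s3^-1): strand 1 crosses under strand 5. Perm now: [2 3 5 1 4]
Gen 7 (s2): strand 3 crosses over strand 5. Perm now: [2 5 3 1 4]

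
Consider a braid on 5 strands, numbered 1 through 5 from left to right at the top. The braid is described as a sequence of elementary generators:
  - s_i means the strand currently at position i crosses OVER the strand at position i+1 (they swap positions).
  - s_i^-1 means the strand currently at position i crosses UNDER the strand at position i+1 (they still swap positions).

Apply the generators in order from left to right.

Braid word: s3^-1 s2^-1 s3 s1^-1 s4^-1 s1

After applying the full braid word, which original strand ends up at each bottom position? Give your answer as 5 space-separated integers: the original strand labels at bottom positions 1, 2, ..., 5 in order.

Gen 1 (s3^-1): strand 3 crosses under strand 4. Perm now: [1 2 4 3 5]
Gen 2 (s2^-1): strand 2 crosses under strand 4. Perm now: [1 4 2 3 5]
Gen 3 (s3): strand 2 crosses over strand 3. Perm now: [1 4 3 2 5]
Gen 4 (s1^-1): strand 1 crosses under strand 4. Perm now: [4 1 3 2 5]
Gen 5 (s4^-1): strand 2 crosses under strand 5. Perm now: [4 1 3 5 2]
Gen 6 (s1): strand 4 crosses over strand 1. Perm now: [1 4 3 5 2]

Answer: 1 4 3 5 2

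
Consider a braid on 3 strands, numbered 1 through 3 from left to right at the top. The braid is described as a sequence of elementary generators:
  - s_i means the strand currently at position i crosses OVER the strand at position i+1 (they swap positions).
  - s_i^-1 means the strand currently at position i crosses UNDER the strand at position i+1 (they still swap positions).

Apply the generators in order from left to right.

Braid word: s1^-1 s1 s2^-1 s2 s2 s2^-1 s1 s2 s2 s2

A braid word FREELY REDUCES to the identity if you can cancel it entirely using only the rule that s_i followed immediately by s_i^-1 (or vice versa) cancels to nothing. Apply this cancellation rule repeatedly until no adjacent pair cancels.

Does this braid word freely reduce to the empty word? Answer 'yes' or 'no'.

Answer: no

Derivation:
Gen 1 (s1^-1): push. Stack: [s1^-1]
Gen 2 (s1): cancels prior s1^-1. Stack: []
Gen 3 (s2^-1): push. Stack: [s2^-1]
Gen 4 (s2): cancels prior s2^-1. Stack: []
Gen 5 (s2): push. Stack: [s2]
Gen 6 (s2^-1): cancels prior s2. Stack: []
Gen 7 (s1): push. Stack: [s1]
Gen 8 (s2): push. Stack: [s1 s2]
Gen 9 (s2): push. Stack: [s1 s2 s2]
Gen 10 (s2): push. Stack: [s1 s2 s2 s2]
Reduced word: s1 s2 s2 s2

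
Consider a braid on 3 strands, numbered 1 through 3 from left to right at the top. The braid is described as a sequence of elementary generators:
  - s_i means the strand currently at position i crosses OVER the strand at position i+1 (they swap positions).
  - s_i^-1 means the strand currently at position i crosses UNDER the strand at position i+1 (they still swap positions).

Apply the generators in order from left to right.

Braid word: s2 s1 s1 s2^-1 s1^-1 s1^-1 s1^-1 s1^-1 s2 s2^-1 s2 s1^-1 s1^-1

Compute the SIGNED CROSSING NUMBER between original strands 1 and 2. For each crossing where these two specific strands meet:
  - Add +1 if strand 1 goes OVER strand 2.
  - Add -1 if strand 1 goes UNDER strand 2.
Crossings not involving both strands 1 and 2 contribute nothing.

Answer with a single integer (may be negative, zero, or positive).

Gen 1: crossing 2x3. Both 1&2? no. Sum: 0
Gen 2: crossing 1x3. Both 1&2? no. Sum: 0
Gen 3: crossing 3x1. Both 1&2? no. Sum: 0
Gen 4: crossing 3x2. Both 1&2? no. Sum: 0
Gen 5: 1 under 2. Both 1&2? yes. Contrib: -1. Sum: -1
Gen 6: 2 under 1. Both 1&2? yes. Contrib: +1. Sum: 0
Gen 7: 1 under 2. Both 1&2? yes. Contrib: -1. Sum: -1
Gen 8: 2 under 1. Both 1&2? yes. Contrib: +1. Sum: 0
Gen 9: crossing 2x3. Both 1&2? no. Sum: 0
Gen 10: crossing 3x2. Both 1&2? no. Sum: 0
Gen 11: crossing 2x3. Both 1&2? no. Sum: 0
Gen 12: crossing 1x3. Both 1&2? no. Sum: 0
Gen 13: crossing 3x1. Both 1&2? no. Sum: 0

Answer: 0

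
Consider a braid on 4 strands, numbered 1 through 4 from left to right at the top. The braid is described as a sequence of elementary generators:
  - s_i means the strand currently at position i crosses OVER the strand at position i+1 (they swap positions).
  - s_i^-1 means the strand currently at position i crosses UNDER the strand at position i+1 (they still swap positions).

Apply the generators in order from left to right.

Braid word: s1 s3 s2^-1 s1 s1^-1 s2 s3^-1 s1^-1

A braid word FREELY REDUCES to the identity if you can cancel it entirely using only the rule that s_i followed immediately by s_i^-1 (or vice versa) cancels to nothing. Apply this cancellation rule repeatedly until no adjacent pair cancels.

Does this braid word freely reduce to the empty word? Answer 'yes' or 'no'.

Gen 1 (s1): push. Stack: [s1]
Gen 2 (s3): push. Stack: [s1 s3]
Gen 3 (s2^-1): push. Stack: [s1 s3 s2^-1]
Gen 4 (s1): push. Stack: [s1 s3 s2^-1 s1]
Gen 5 (s1^-1): cancels prior s1. Stack: [s1 s3 s2^-1]
Gen 6 (s2): cancels prior s2^-1. Stack: [s1 s3]
Gen 7 (s3^-1): cancels prior s3. Stack: [s1]
Gen 8 (s1^-1): cancels prior s1. Stack: []
Reduced word: (empty)

Answer: yes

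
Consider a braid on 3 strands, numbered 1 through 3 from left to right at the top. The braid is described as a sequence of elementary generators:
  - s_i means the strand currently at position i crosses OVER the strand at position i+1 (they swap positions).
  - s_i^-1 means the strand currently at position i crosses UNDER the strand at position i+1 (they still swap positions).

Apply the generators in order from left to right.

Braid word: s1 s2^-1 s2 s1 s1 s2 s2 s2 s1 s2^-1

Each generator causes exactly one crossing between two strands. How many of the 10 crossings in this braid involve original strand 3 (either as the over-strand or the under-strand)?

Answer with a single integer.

Gen 1: crossing 1x2. Involves strand 3? no. Count so far: 0
Gen 2: crossing 1x3. Involves strand 3? yes. Count so far: 1
Gen 3: crossing 3x1. Involves strand 3? yes. Count so far: 2
Gen 4: crossing 2x1. Involves strand 3? no. Count so far: 2
Gen 5: crossing 1x2. Involves strand 3? no. Count so far: 2
Gen 6: crossing 1x3. Involves strand 3? yes. Count so far: 3
Gen 7: crossing 3x1. Involves strand 3? yes. Count so far: 4
Gen 8: crossing 1x3. Involves strand 3? yes. Count so far: 5
Gen 9: crossing 2x3. Involves strand 3? yes. Count so far: 6
Gen 10: crossing 2x1. Involves strand 3? no. Count so far: 6

Answer: 6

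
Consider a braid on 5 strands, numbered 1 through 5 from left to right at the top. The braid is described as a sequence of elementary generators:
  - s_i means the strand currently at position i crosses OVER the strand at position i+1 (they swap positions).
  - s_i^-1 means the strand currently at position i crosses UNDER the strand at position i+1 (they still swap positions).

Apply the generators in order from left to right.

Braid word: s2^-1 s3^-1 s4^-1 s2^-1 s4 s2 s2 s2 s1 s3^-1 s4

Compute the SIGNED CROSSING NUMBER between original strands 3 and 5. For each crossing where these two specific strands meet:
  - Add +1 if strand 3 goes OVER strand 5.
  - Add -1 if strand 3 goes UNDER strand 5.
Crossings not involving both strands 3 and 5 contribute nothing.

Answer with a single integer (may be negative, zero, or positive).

Gen 1: crossing 2x3. Both 3&5? no. Sum: 0
Gen 2: crossing 2x4. Both 3&5? no. Sum: 0
Gen 3: crossing 2x5. Both 3&5? no. Sum: 0
Gen 4: crossing 3x4. Both 3&5? no. Sum: 0
Gen 5: crossing 5x2. Both 3&5? no. Sum: 0
Gen 6: crossing 4x3. Both 3&5? no. Sum: 0
Gen 7: crossing 3x4. Both 3&5? no. Sum: 0
Gen 8: crossing 4x3. Both 3&5? no. Sum: 0
Gen 9: crossing 1x3. Both 3&5? no. Sum: 0
Gen 10: crossing 4x2. Both 3&5? no. Sum: 0
Gen 11: crossing 4x5. Both 3&5? no. Sum: 0

Answer: 0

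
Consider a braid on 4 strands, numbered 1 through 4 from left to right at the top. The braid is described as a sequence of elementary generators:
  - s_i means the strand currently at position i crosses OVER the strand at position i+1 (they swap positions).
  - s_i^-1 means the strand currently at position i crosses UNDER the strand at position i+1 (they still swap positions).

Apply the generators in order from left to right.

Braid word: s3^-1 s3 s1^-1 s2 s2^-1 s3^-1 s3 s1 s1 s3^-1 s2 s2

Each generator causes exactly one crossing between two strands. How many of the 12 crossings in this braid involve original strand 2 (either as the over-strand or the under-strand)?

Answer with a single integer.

Gen 1: crossing 3x4. Involves strand 2? no. Count so far: 0
Gen 2: crossing 4x3. Involves strand 2? no. Count so far: 0
Gen 3: crossing 1x2. Involves strand 2? yes. Count so far: 1
Gen 4: crossing 1x3. Involves strand 2? no. Count so far: 1
Gen 5: crossing 3x1. Involves strand 2? no. Count so far: 1
Gen 6: crossing 3x4. Involves strand 2? no. Count so far: 1
Gen 7: crossing 4x3. Involves strand 2? no. Count so far: 1
Gen 8: crossing 2x1. Involves strand 2? yes. Count so far: 2
Gen 9: crossing 1x2. Involves strand 2? yes. Count so far: 3
Gen 10: crossing 3x4. Involves strand 2? no. Count so far: 3
Gen 11: crossing 1x4. Involves strand 2? no. Count so far: 3
Gen 12: crossing 4x1. Involves strand 2? no. Count so far: 3

Answer: 3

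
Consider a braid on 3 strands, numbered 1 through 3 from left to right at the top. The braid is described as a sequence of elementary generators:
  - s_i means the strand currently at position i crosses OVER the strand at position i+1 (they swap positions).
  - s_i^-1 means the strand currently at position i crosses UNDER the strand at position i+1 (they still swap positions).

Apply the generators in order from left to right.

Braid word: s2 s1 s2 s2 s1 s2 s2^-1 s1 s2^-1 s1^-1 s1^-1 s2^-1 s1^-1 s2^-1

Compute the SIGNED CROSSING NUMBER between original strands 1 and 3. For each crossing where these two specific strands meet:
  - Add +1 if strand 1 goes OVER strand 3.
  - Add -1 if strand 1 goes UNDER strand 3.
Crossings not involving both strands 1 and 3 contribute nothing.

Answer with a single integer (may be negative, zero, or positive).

Answer: 2

Derivation:
Gen 1: crossing 2x3. Both 1&3? no. Sum: 0
Gen 2: 1 over 3. Both 1&3? yes. Contrib: +1. Sum: 1
Gen 3: crossing 1x2. Both 1&3? no. Sum: 1
Gen 4: crossing 2x1. Both 1&3? no. Sum: 1
Gen 5: 3 over 1. Both 1&3? yes. Contrib: -1. Sum: 0
Gen 6: crossing 3x2. Both 1&3? no. Sum: 0
Gen 7: crossing 2x3. Both 1&3? no. Sum: 0
Gen 8: 1 over 3. Both 1&3? yes. Contrib: +1. Sum: 1
Gen 9: crossing 1x2. Both 1&3? no. Sum: 1
Gen 10: crossing 3x2. Both 1&3? no. Sum: 1
Gen 11: crossing 2x3. Both 1&3? no. Sum: 1
Gen 12: crossing 2x1. Both 1&3? no. Sum: 1
Gen 13: 3 under 1. Both 1&3? yes. Contrib: +1. Sum: 2
Gen 14: crossing 3x2. Both 1&3? no. Sum: 2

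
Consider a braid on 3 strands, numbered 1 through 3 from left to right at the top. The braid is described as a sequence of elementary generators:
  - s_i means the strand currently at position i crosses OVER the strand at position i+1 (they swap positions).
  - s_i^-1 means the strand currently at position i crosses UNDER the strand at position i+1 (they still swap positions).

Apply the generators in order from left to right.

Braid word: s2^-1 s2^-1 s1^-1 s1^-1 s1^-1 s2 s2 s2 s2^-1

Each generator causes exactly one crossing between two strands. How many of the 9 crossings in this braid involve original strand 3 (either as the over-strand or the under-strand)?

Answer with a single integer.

Gen 1: crossing 2x3. Involves strand 3? yes. Count so far: 1
Gen 2: crossing 3x2. Involves strand 3? yes. Count so far: 2
Gen 3: crossing 1x2. Involves strand 3? no. Count so far: 2
Gen 4: crossing 2x1. Involves strand 3? no. Count so far: 2
Gen 5: crossing 1x2. Involves strand 3? no. Count so far: 2
Gen 6: crossing 1x3. Involves strand 3? yes. Count so far: 3
Gen 7: crossing 3x1. Involves strand 3? yes. Count so far: 4
Gen 8: crossing 1x3. Involves strand 3? yes. Count so far: 5
Gen 9: crossing 3x1. Involves strand 3? yes. Count so far: 6

Answer: 6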